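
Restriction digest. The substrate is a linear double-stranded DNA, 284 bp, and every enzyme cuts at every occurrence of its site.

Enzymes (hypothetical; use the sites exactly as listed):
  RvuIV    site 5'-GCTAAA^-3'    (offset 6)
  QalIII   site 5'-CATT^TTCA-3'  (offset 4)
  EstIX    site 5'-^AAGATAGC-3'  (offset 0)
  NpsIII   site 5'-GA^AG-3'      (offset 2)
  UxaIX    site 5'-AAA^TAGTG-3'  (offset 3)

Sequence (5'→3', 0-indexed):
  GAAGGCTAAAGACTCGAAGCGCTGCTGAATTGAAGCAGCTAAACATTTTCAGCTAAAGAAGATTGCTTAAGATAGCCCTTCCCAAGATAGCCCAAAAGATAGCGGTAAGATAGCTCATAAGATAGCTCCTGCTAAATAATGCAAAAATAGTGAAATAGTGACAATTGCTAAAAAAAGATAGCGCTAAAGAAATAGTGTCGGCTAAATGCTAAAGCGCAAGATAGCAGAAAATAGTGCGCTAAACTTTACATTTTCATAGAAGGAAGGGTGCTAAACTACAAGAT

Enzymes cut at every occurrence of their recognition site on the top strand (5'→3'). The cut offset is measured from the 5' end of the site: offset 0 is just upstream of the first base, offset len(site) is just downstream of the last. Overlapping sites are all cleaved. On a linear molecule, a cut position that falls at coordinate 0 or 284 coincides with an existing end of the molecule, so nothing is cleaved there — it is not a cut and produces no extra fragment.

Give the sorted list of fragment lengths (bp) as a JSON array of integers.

[2,2,2,4,4,4,4,7,7,8,8,8,9,9,9,10,10,11,11,11,12,12,12,14,14,14,15,16,17,18]

Scan for sites:
  RvuIV (GCTAAA, off=6): starts [4, 37, 51, 130, 166, 182, 200, 207, 237, 269] → cuts [10, 43, 57, 136, 172, 188, 206, 213, 243, 275]
  QalIII (CATTTTCA, off=4): starts [43, 248] → cuts [47, 252]
  EstIX (AAGATAGC, off=0): starts [68, 83, 95, 106, 118, 174, 217] → cuts [68, 83, 95, 106, 118, 174, 217]
  NpsIII (GAAG, off=2): starts [0, 15, 31, 57, 258, 262] → cuts [2, 17, 33, 59, 260, 264]
  UxaIX (AAATAGTG, off=3): starts [144, 152, 189, 228] → cuts [147, 155, 192, 231]

Pooled cuts: [2, 10, 17, 33, 43, 47, 57, 59, 68, 83, 95, 106, 118, 136, 147, 155, 172, 174, 188, 192, 206, 213, 217, 231, 243, 252, 260, 264, 275]

Fragments:
  [0,2): 2 bp
  [2,10): 8 bp
  [10,17): 7 bp
  [17,33): 16 bp
  [33,43): 10 bp
  [43,47): 4 bp
  [47,57): 10 bp
  [57,59): 2 bp
  [59,68): 9 bp
  [68,83): 15 bp
  [83,95): 12 bp
  [95,106): 11 bp
  [106,118): 12 bp
  [118,136): 18 bp
  [136,147): 11 bp
  [147,155): 8 bp
  [155,172): 17 bp
  [172,174): 2 bp
  [174,188): 14 bp
  [188,192): 4 bp
  [192,206): 14 bp
  [206,213): 7 bp
  [213,217): 4 bp
  [217,231): 14 bp
  [231,243): 12 bp
  [243,252): 9 bp
  [252,260): 8 bp
  [260,264): 4 bp
  [264,275): 11 bp
  [275,284): 9 bp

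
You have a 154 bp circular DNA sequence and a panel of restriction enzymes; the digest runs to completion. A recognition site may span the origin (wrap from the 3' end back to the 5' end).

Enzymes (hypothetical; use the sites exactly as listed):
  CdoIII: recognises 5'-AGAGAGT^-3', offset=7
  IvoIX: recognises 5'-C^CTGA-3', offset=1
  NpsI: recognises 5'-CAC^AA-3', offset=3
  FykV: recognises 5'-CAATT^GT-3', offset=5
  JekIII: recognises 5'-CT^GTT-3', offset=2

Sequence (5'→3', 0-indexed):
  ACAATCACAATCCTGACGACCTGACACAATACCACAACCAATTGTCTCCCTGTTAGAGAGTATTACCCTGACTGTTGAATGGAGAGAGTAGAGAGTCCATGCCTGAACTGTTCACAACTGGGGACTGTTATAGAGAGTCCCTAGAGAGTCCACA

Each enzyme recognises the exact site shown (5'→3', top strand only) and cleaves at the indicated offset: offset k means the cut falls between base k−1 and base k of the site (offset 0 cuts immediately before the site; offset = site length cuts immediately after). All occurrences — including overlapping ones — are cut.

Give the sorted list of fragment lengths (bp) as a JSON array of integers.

[4,4,6,6,6,6,7,7,7,8,8,8,8,9,10,11,11,12,16]

Per-enzyme occurrences:
  CdoIII AGAGAGT/7: at [54, 82, 89, 131, 142] ⇒ [61, 89, 96, 138, 149]
  IvoIX CCTGA/1: at [11, 19, 66, 101] ⇒ [12, 20, 67, 102]
  NpsI CACAA/3: at [5, 24, 32, 112, 150] ⇒ [8, 27, 35, 115, 153]
  FykV CAATTGT/5: at [38] ⇒ [43]
  JekIII CTGTT/2: at [49, 71, 107, 124] ⇒ [51, 73, 109, 126]

All cut coordinates (distinct, sorted): [8, 12, 20, 27, 35, 43, 51, 61, 67, 73, 89, 96, 102, 109, 115, 126, 138, 149, 153]

Fragments:
  8→12: 4 bp
  12→20: 8 bp
  20→27: 7 bp
  27→35: 8 bp
  35→43: 8 bp
  43→51: 8 bp
  51→61: 10 bp
  61→67: 6 bp
  67→73: 6 bp
  73→89: 16 bp
  89→96: 7 bp
  96→102: 6 bp
  102→109: 7 bp
  109→115: 6 bp
  115→126: 11 bp
  126→138: 12 bp
  138→149: 11 bp
  149→153: 4 bp
  153→8 (wrap): 154-153+8 = 9 bp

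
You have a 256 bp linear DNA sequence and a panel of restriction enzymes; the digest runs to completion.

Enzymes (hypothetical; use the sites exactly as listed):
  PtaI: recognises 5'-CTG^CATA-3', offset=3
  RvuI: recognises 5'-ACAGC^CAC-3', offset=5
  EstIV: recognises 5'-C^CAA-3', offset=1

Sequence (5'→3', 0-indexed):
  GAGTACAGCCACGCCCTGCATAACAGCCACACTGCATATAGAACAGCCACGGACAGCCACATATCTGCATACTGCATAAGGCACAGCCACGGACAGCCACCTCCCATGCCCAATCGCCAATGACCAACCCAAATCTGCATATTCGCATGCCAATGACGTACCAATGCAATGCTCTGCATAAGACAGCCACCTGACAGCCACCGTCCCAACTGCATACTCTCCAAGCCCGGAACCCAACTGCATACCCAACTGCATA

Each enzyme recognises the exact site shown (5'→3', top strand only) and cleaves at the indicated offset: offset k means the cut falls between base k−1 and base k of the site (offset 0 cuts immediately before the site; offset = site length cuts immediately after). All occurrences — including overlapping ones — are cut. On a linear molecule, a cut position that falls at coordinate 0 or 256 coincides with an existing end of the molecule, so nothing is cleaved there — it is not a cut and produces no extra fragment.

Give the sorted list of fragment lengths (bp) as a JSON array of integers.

Site scan:
  PtaI (CTGCATA, off=3): starts [15, 31, 64, 71, 134, 173, 209, 237, 249] → cuts [18, 34, 67, 74, 137, 176, 212, 240, 252]
  RvuI (ACAGCCAC, off=5): starts [4, 22, 42, 52, 82, 92, 182, 193] → cuts [9, 27, 47, 57, 87, 97, 187, 198]
  EstIV (CCAA, off=1): starts [109, 116, 123, 128, 149, 160, 205, 220, 233, 245] → cuts [110, 117, 124, 129, 150, 161, 206, 221, 234, 246]

Pooled cuts: [9, 18, 27, 34, 47, 57, 67, 74, 87, 97, 110, 117, 124, 129, 137, 150, 161, 176, 187, 198, 206, 212, 221, 234, 240, 246, 252]

Fragment lengths:
  [0,9): 9 bp
  [9,18): 9 bp
  [18,27): 9 bp
  [27,34): 7 bp
  [34,47): 13 bp
  [47,57): 10 bp
  [57,67): 10 bp
  [67,74): 7 bp
  [74,87): 13 bp
  [87,97): 10 bp
  [97,110): 13 bp
  [110,117): 7 bp
  [117,124): 7 bp
  [124,129): 5 bp
  [129,137): 8 bp
  [137,150): 13 bp
  [150,161): 11 bp
  [161,176): 15 bp
  [176,187): 11 bp
  [187,198): 11 bp
  [198,206): 8 bp
  [206,212): 6 bp
  [212,221): 9 bp
  [221,234): 13 bp
  [234,240): 6 bp
  [240,246): 6 bp
  [246,252): 6 bp
  [252,256): 4 bp

[4,5,6,6,6,6,7,7,7,7,8,8,9,9,9,9,10,10,10,11,11,11,13,13,13,13,13,15]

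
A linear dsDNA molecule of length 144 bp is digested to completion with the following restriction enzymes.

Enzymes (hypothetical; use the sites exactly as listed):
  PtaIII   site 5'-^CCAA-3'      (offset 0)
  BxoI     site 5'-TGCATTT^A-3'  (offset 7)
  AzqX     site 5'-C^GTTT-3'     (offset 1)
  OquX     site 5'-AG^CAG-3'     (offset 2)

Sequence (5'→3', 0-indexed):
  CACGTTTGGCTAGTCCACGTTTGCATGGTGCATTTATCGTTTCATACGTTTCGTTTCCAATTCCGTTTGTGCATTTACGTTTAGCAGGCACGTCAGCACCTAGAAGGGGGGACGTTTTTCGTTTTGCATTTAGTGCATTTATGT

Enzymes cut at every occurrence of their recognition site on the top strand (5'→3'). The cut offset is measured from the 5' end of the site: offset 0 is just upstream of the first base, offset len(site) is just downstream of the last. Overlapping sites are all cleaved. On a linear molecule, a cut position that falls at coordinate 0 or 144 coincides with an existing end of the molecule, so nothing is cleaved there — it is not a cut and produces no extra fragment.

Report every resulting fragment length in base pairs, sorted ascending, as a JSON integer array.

[2,3,3,4,4,5,6,7,8,9,9,11,12,15,17,29]

Site scan:
  PtaIII (CCAA, off=0): starts [56] → cuts [56]
  BxoI (TGCATTTA, off=7): starts [28, 69, 124, 133] → cuts [35, 76, 131, 140]
  AzqX (CGTTT, off=1): starts [2, 17, 37, 46, 51, 63, 77, 112, 119] → cuts [3, 18, 38, 47, 52, 64, 78, 113, 120]
  OquX (AGCAG, off=2): starts [82] → cuts [84]

Pooled cuts: [3, 18, 35, 38, 47, 52, 56, 64, 76, 78, 84, 113, 120, 131, 140]

Fragments:
  [0,3): 3 bp
  [3,18): 15 bp
  [18,35): 17 bp
  [35,38): 3 bp
  [38,47): 9 bp
  [47,52): 5 bp
  [52,56): 4 bp
  [56,64): 8 bp
  [64,76): 12 bp
  [76,78): 2 bp
  [78,84): 6 bp
  [84,113): 29 bp
  [113,120): 7 bp
  [120,131): 11 bp
  [131,140): 9 bp
  [140,144): 4 bp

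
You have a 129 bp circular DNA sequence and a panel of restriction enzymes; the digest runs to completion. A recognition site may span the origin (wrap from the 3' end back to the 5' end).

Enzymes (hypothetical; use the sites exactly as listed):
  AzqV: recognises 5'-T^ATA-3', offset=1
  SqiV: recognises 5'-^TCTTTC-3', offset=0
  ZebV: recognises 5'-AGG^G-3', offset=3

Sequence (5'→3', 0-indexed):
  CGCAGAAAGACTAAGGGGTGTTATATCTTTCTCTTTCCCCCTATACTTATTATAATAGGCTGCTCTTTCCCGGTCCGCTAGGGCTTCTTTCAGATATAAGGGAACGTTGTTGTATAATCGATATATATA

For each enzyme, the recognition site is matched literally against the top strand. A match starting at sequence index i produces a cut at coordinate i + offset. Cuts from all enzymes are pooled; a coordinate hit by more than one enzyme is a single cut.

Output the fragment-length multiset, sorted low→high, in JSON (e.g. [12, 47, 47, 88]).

[2,2,3,3,6,6,6,9,9,10,11,12,12,19,19]

Per-enzyme occurrences:
  AzqV TATA/1: at [21, 41, 50, 94, 112, 121, 123, 125] ⇒ [22, 42, 51, 95, 113, 122, 124, 126]
  SqiV TCTTTC/0: at [25, 31, 63, 85] ⇒ [25, 31, 63, 85]
  ZebV AGGG/3: at [13, 79, 98] ⇒ [16, 82, 101]

Pooled cuts: [16, 22, 25, 31, 42, 51, 63, 82, 85, 95, 101, 113, 122, 124, 126]

Fragment lengths:
  16→22: 6 bp
  22→25: 3 bp
  25→31: 6 bp
  31→42: 11 bp
  42→51: 9 bp
  51→63: 12 bp
  63→82: 19 bp
  82→85: 3 bp
  85→95: 10 bp
  95→101: 6 bp
  101→113: 12 bp
  113→122: 9 bp
  122→124: 2 bp
  124→126: 2 bp
  126→16 (wrap): 129-126+16 = 19 bp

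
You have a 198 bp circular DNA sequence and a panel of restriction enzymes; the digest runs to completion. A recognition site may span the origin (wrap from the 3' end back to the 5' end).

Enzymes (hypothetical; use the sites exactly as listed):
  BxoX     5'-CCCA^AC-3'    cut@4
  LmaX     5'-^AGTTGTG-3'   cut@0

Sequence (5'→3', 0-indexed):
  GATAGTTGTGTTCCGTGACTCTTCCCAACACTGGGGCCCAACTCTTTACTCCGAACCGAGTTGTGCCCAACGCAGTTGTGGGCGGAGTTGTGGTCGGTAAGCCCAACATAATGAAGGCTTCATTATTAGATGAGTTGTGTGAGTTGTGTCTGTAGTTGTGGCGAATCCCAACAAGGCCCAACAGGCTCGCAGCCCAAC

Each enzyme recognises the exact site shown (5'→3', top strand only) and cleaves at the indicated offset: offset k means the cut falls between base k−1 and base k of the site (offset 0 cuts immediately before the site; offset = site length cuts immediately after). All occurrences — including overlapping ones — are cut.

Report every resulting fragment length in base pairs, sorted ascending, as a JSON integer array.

[4,5,9,10,11,12,12,13,16,17,18,20,24,27]

Scan for sites:
  BxoX CCCAAC/4: at [23, 36, 65, 101, 166, 176, 192] ⇒ [27, 40, 69, 105, 170, 180, 196]
  LmaX AGTTGTG/0: at [3, 58, 73, 85, 132, 141, 153] ⇒ [3, 58, 73, 85, 132, 141, 153]

Pooled cuts: [3, 27, 40, 58, 69, 73, 85, 105, 132, 141, 153, 170, 180, 196]

Fragment lengths:
  3→27: 24 bp
  27→40: 13 bp
  40→58: 18 bp
  58→69: 11 bp
  69→73: 4 bp
  73→85: 12 bp
  85→105: 20 bp
  105→132: 27 bp
  132→141: 9 bp
  141→153: 12 bp
  153→170: 17 bp
  170→180: 10 bp
  180→196: 16 bp
  196→3 (wrap): 198-196+3 = 5 bp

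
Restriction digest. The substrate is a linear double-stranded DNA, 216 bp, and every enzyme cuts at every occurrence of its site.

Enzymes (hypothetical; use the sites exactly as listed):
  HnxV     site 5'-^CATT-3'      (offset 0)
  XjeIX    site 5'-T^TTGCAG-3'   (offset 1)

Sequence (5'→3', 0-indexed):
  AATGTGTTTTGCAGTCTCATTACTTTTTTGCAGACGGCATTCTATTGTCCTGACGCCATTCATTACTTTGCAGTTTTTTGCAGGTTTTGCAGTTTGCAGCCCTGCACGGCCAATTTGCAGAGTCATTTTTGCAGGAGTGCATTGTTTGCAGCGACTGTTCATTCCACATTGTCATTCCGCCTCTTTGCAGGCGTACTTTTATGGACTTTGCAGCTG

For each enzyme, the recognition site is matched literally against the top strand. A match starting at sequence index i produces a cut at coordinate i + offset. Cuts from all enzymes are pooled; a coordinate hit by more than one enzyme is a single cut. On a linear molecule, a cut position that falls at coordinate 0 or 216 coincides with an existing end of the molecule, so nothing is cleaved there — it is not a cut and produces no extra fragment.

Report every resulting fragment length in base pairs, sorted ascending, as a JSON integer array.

Site scan:
  HnxV CATT/0: at [17, 37, 56, 60, 123, 139, 159, 166, 172] ⇒ [17, 37, 56, 60, 123, 139, 159, 166, 172]
  XjeIX TTTGCAG/1: at [7, 26, 66, 76, 85, 92, 113, 127, 144, 183, 206] ⇒ [8, 27, 67, 77, 86, 93, 114, 128, 145, 184, 207]

All cut coordinates (distinct, sorted): [8, 17, 27, 37, 56, 60, 67, 77, 86, 93, 114, 123, 128, 139, 145, 159, 166, 172, 184, 207]

Fragment lengths:
  [0,8): 8 bp
  [8,17): 9 bp
  [17,27): 10 bp
  [27,37): 10 bp
  [37,56): 19 bp
  [56,60): 4 bp
  [60,67): 7 bp
  [67,77): 10 bp
  [77,86): 9 bp
  [86,93): 7 bp
  [93,114): 21 bp
  [114,123): 9 bp
  [123,128): 5 bp
  [128,139): 11 bp
  [139,145): 6 bp
  [145,159): 14 bp
  [159,166): 7 bp
  [166,172): 6 bp
  [172,184): 12 bp
  [184,207): 23 bp
  [207,216): 9 bp

[4,5,6,6,7,7,7,8,9,9,9,9,10,10,10,11,12,14,19,21,23]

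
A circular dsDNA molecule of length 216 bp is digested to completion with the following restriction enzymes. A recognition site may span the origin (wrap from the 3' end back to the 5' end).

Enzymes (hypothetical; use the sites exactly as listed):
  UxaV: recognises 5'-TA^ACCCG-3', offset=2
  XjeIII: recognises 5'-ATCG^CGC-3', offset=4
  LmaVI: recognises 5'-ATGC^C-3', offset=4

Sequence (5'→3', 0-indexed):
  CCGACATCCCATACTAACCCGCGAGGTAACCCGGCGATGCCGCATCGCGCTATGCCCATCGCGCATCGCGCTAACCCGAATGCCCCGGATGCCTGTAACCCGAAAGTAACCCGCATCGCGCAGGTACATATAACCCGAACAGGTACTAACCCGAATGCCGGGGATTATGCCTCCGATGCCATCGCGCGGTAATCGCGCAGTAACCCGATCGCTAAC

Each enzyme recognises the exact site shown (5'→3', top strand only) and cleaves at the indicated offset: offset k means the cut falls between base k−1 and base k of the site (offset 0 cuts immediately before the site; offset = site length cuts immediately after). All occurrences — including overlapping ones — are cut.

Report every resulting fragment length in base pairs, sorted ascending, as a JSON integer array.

[5,5,5,6,7,7,7,8,9,9,10,10,10,11,11,12,12,12,12,14,16,18]

Scan for sites:
  UxaV TAACCCG/2: at [14, 26, 71, 95, 106, 130, 146, 200, 212] ⇒ [16, 28, 73, 97, 108, 132, 148, 202, 214]
  XjeIII ATCGCGC/4: at [43, 57, 64, 114, 180, 191] ⇒ [47, 61, 68, 118, 184, 195]
  LmaVI ATGCC/4: at [36, 51, 79, 88, 154, 166, 175] ⇒ [40, 55, 83, 92, 158, 170, 179]

Pooled cuts: [16, 28, 40, 47, 55, 61, 68, 73, 83, 92, 97, 108, 118, 132, 148, 158, 170, 179, 184, 195, 202, 214]

Fragments:
  16→28: 12 bp
  28→40: 12 bp
  40→47: 7 bp
  47→55: 8 bp
  55→61: 6 bp
  61→68: 7 bp
  68→73: 5 bp
  73→83: 10 bp
  83→92: 9 bp
  92→97: 5 bp
  97→108: 11 bp
  108→118: 10 bp
  118→132: 14 bp
  132→148: 16 bp
  148→158: 10 bp
  158→170: 12 bp
  170→179: 9 bp
  179→184: 5 bp
  184→195: 11 bp
  195→202: 7 bp
  202→214: 12 bp
  214→16 (wrap): 216-214+16 = 18 bp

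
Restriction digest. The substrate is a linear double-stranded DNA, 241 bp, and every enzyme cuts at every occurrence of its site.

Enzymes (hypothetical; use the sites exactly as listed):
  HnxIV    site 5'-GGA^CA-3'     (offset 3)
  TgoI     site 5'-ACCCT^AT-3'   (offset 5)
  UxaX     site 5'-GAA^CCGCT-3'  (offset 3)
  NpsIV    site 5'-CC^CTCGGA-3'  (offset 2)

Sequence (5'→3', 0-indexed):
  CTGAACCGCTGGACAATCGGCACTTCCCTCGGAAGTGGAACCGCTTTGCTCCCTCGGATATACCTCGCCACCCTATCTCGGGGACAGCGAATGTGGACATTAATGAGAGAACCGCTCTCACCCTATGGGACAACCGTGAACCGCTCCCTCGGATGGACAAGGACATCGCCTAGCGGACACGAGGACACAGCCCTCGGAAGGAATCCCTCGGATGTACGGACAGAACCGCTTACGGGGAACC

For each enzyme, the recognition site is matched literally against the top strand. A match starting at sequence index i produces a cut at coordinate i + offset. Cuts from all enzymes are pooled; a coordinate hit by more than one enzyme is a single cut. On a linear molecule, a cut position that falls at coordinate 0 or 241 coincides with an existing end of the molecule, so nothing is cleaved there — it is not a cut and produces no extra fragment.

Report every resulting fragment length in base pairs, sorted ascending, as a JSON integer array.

[5,5,6,6,7,7,8,8,10,10,10,12,13,13,13,14,14,14,14,14,16,22]

Per-enzyme occurrences:
  HnxIV (GGACA, off=3): starts [10, 81, 94, 127, 154, 160, 174, 182, 217] → cuts [13, 84, 97, 130, 157, 163, 177, 185, 220]
  TgoI (ACCCTAT, off=5): starts [69, 119] → cuts [74, 124]
  UxaX (GAACCGCT, off=3): starts [2, 37, 108, 137, 222] → cuts [5, 40, 111, 140, 225]
  NpsIV (CCCTCGGA, off=2): starts [25, 50, 145, 190, 204] → cuts [27, 52, 147, 192, 206]

All cut coordinates (distinct, sorted): [5, 13, 27, 40, 52, 74, 84, 97, 111, 124, 130, 140, 147, 157, 163, 177, 185, 192, 206, 220, 225]

Fragment lengths:
  [0,5): 5 bp
  [5,13): 8 bp
  [13,27): 14 bp
  [27,40): 13 bp
  [40,52): 12 bp
  [52,74): 22 bp
  [74,84): 10 bp
  [84,97): 13 bp
  [97,111): 14 bp
  [111,124): 13 bp
  [124,130): 6 bp
  [130,140): 10 bp
  [140,147): 7 bp
  [147,157): 10 bp
  [157,163): 6 bp
  [163,177): 14 bp
  [177,185): 8 bp
  [185,192): 7 bp
  [192,206): 14 bp
  [206,220): 14 bp
  [220,225): 5 bp
  [225,241): 16 bp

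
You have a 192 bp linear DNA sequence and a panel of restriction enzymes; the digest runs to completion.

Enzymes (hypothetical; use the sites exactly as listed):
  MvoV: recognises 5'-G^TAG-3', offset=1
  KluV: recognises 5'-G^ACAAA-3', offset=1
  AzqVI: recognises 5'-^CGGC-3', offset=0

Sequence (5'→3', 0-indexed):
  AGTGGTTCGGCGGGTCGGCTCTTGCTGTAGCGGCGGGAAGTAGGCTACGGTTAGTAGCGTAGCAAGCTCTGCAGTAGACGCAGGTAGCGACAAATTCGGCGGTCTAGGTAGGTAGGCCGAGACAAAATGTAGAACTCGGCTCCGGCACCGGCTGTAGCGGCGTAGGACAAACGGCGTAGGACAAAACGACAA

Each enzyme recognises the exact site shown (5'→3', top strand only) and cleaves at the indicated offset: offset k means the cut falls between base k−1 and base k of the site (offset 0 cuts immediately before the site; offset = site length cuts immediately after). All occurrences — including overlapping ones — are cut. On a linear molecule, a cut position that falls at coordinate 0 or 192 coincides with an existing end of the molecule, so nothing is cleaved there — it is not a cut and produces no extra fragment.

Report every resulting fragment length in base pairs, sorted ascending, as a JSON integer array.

Scan for sites:
  MvoV (GTAG, off=1): starts [26, 39, 53, 58, 73, 83, 107, 111, 128, 153, 161, 175] → cuts [27, 40, 54, 59, 74, 84, 108, 112, 129, 154, 162, 176]
  KluV (GACAAA, off=1): starts [88, 120, 165, 179] → cuts [89, 121, 166, 180]
  AzqVI (CGGC, off=0): starts [7, 15, 30, 96, 136, 142, 148, 157, 171] → cuts [7, 15, 30, 96, 136, 142, 148, 157, 171]

All cut coordinates (distinct, sorted): [7, 15, 27, 30, 40, 54, 59, 74, 84, 89, 96, 108, 112, 121, 129, 136, 142, 148, 154, 157, 162, 166, 171, 176, 180]

Fragments:
  [0,7): 7 bp
  [7,15): 8 bp
  [15,27): 12 bp
  [27,30): 3 bp
  [30,40): 10 bp
  [40,54): 14 bp
  [54,59): 5 bp
  [59,74): 15 bp
  [74,84): 10 bp
  [84,89): 5 bp
  [89,96): 7 bp
  [96,108): 12 bp
  [108,112): 4 bp
  [112,121): 9 bp
  [121,129): 8 bp
  [129,136): 7 bp
  [136,142): 6 bp
  [142,148): 6 bp
  [148,154): 6 bp
  [154,157): 3 bp
  [157,162): 5 bp
  [162,166): 4 bp
  [166,171): 5 bp
  [171,176): 5 bp
  [176,180): 4 bp
  [180,192): 12 bp

[3,3,4,4,4,5,5,5,5,5,6,6,6,7,7,7,8,8,9,10,10,12,12,12,14,15]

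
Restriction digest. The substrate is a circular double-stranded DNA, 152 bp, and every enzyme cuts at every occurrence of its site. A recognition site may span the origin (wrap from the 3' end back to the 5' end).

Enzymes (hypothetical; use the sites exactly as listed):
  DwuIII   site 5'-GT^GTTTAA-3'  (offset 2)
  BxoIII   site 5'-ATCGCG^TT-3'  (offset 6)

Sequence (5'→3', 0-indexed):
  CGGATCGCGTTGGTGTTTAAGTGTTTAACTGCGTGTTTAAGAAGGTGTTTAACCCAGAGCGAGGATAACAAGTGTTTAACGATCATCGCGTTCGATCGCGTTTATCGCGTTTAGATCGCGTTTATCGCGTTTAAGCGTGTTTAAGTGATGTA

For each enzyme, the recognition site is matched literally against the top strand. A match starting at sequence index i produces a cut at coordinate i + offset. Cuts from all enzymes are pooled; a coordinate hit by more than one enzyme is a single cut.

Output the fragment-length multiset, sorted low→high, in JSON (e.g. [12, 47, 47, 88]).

[5,8,9,9,9,10,11,12,12,17,23,27]

Site scan:
  DwuIII GTGTTTAA/2: at [12, 20, 32, 44, 71, 136] ⇒ [14, 22, 34, 46, 73, 138]
  BxoIII ATCGCGTT/6: at [3, 84, 94, 103, 114, 123] ⇒ [9, 90, 100, 109, 120, 129]

All cut coordinates (distinct, sorted): [9, 14, 22, 34, 46, 73, 90, 100, 109, 120, 129, 138]

Fragment lengths:
  9→14: 5 bp
  14→22: 8 bp
  22→34: 12 bp
  34→46: 12 bp
  46→73: 27 bp
  73→90: 17 bp
  90→100: 10 bp
  100→109: 9 bp
  109→120: 11 bp
  120→129: 9 bp
  129→138: 9 bp
  138→9 (wrap): 152-138+9 = 23 bp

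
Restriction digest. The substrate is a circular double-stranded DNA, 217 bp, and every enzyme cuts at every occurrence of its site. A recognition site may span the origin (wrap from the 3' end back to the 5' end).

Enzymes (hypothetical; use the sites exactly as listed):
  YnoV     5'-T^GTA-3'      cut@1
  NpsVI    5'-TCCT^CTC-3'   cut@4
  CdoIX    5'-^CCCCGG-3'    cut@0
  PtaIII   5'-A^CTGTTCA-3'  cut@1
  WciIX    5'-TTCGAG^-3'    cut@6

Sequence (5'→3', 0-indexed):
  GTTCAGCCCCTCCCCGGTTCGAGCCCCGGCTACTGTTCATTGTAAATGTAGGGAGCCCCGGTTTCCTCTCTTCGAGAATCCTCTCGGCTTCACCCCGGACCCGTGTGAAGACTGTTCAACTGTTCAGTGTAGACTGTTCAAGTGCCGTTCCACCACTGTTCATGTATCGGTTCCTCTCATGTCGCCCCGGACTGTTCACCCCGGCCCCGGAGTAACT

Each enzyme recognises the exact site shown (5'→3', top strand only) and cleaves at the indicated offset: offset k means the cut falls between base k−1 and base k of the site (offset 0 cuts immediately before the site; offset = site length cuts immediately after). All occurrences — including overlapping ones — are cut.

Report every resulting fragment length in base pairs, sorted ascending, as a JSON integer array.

Scan for sites:
  YnoV (TGTA, off=1): starts [40, 46, 127, 162] → cuts [41, 47, 128, 163]
  NpsVI (TCCTCTC, off=4): starts [63, 78, 171] → cuts [67, 82, 175]
  CdoIX (CCCCGG, off=0): starts [11, 23, 55, 92, 184, 198, 204] → cuts [11, 23, 55, 92, 184, 198, 204]
  PtaIII (ACTGTTCA, off=1): starts [31, 110, 118, 132, 154, 190, 214] → cuts [32, 111, 119, 133, 155, 191, 215]
  WciIX (TTCGAG, off=6): starts [17, 70] → cuts [23, 76]

All cut coordinates (distinct, sorted): [11, 23, 32, 41, 47, 55, 67, 76, 82, 92, 111, 119, 128, 133, 155, 163, 175, 184, 191, 198, 204, 215]

Fragments:
  11→23: 12 bp
  23→32: 9 bp
  32→41: 9 bp
  41→47: 6 bp
  47→55: 8 bp
  55→67: 12 bp
  67→76: 9 bp
  76→82: 6 bp
  82→92: 10 bp
  92→111: 19 bp
  111→119: 8 bp
  119→128: 9 bp
  128→133: 5 bp
  133→155: 22 bp
  155→163: 8 bp
  163→175: 12 bp
  175→184: 9 bp
  184→191: 7 bp
  191→198: 7 bp
  198→204: 6 bp
  204→215: 11 bp
  215→11 (wrap): 217-215+11 = 13 bp

[5,6,6,6,7,7,8,8,8,9,9,9,9,9,10,11,12,12,12,13,19,22]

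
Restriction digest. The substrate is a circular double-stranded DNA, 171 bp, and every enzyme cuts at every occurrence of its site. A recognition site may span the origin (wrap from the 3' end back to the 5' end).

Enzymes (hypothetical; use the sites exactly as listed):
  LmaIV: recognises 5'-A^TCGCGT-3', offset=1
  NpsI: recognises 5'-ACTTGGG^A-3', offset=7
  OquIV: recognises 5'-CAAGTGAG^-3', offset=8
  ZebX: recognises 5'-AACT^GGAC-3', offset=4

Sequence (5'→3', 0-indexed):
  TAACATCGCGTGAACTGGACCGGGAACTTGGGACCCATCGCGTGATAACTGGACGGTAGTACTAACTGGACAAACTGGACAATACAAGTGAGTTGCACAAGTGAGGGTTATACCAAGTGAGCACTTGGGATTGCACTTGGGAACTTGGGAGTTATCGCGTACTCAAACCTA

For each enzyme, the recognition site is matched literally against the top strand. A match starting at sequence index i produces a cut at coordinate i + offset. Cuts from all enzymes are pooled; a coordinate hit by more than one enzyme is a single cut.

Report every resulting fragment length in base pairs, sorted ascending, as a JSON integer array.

Per-enzyme occurrences:
  LmaIV ATCGCGT/1: at [4, 36, 153] ⇒ [5, 37, 154]
  NpsI ACTTGGGA/7: at [25, 122, 134, 142] ⇒ [32, 129, 141, 149]
  OquIV CAAGTGAG/8: at [84, 97, 113] ⇒ [92, 105, 121]
  ZebX AACTGGAC/4: at [12, 46, 63, 72] ⇒ [16, 50, 67, 76]

All cut coordinates (distinct, sorted): [5, 16, 32, 37, 50, 67, 76, 92, 105, 121, 129, 141, 149, 154]

Fragments:
  5→16: 11 bp
  16→32: 16 bp
  32→37: 5 bp
  37→50: 13 bp
  50→67: 17 bp
  67→76: 9 bp
  76→92: 16 bp
  92→105: 13 bp
  105→121: 16 bp
  121→129: 8 bp
  129→141: 12 bp
  141→149: 8 bp
  149→154: 5 bp
  154→5 (wrap): 171-154+5 = 22 bp

[5,5,8,8,9,11,12,13,13,16,16,16,17,22]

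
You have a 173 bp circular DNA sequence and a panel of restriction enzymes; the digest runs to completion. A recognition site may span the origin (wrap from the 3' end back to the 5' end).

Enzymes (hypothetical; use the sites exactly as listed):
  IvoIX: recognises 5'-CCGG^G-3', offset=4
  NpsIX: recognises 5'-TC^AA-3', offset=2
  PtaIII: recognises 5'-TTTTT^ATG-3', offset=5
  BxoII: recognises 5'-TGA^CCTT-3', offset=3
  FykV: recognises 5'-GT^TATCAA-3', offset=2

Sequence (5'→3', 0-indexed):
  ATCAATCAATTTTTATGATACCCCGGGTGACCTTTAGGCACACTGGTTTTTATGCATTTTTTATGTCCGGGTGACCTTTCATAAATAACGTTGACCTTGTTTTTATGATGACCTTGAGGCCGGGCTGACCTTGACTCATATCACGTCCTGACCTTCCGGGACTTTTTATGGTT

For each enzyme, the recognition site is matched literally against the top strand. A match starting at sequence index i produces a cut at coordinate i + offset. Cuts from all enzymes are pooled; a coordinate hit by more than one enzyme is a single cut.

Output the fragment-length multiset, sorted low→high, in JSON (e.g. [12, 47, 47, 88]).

Per-enzyme occurrences:
  IvoIX CCGGG/4: at [22, 66, 119, 155] ⇒ [26, 70, 123, 159]
  NpsIX TCAA/2: at [1, 5] ⇒ [3, 7]
  PtaIII TTTTTATG/5: at [9, 46, 57, 99, 162] ⇒ [14, 51, 62, 104, 167]
  BxoII TGACCTT/3: at [27, 71, 91, 108, 125, 148] ⇒ [30, 74, 94, 111, 128, 151]
  FykV GTTATCAA/2: at [170] ⇒ [172]

All cut coordinates (distinct, sorted): [3, 7, 14, 26, 30, 51, 62, 70, 74, 94, 104, 111, 123, 128, 151, 159, 167, 172]

Fragments:
  3→7: 4 bp
  7→14: 7 bp
  14→26: 12 bp
  26→30: 4 bp
  30→51: 21 bp
  51→62: 11 bp
  62→70: 8 bp
  70→74: 4 bp
  74→94: 20 bp
  94→104: 10 bp
  104→111: 7 bp
  111→123: 12 bp
  123→128: 5 bp
  128→151: 23 bp
  151→159: 8 bp
  159→167: 8 bp
  167→172: 5 bp
  172→3 (wrap): 173-172+3 = 4 bp

[4,4,4,4,5,5,7,7,8,8,8,10,11,12,12,20,21,23]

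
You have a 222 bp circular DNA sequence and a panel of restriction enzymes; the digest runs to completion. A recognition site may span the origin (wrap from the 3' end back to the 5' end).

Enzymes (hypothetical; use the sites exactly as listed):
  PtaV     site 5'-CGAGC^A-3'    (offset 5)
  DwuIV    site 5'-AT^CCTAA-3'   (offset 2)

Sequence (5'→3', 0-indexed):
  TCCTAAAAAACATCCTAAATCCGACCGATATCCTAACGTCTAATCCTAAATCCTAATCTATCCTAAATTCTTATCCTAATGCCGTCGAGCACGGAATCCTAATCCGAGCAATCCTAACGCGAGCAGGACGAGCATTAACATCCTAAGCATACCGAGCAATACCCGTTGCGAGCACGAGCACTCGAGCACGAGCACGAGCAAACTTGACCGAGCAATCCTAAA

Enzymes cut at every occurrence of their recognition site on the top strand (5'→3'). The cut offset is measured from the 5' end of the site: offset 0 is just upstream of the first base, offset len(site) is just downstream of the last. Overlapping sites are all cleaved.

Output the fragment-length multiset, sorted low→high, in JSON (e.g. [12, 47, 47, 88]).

[3,3,6,6,6,7,7,7,8,8,9,10,12,12,12,13,13,14,16,16,16,18]

Per-enzyme occurrences:
  PtaV CGAGCA/5: at [85, 104, 119, 128, 152, 168, 174, 182, 188, 194, 208] ⇒ [90, 109, 124, 133, 157, 173, 179, 187, 193, 199, 213]
  DwuIV ATCCTAA/2: at [11, 29, 42, 49, 59, 72, 95, 110, 139, 214, 221] ⇒ [1, 13, 31, 44, 51, 61, 74, 97, 112, 141, 216]

Pooled cuts: [1, 13, 31, 44, 51, 61, 74, 90, 97, 109, 112, 124, 133, 141, 157, 173, 179, 187, 193, 199, 213, 216]

Fragment lengths:
  1→13: 12 bp
  13→31: 18 bp
  31→44: 13 bp
  44→51: 7 bp
  51→61: 10 bp
  61→74: 13 bp
  74→90: 16 bp
  90→97: 7 bp
  97→109: 12 bp
  109→112: 3 bp
  112→124: 12 bp
  124→133: 9 bp
  133→141: 8 bp
  141→157: 16 bp
  157→173: 16 bp
  173→179: 6 bp
  179→187: 8 bp
  187→193: 6 bp
  193→199: 6 bp
  199→213: 14 bp
  213→216: 3 bp
  216→1 (wrap): 222-216+1 = 7 bp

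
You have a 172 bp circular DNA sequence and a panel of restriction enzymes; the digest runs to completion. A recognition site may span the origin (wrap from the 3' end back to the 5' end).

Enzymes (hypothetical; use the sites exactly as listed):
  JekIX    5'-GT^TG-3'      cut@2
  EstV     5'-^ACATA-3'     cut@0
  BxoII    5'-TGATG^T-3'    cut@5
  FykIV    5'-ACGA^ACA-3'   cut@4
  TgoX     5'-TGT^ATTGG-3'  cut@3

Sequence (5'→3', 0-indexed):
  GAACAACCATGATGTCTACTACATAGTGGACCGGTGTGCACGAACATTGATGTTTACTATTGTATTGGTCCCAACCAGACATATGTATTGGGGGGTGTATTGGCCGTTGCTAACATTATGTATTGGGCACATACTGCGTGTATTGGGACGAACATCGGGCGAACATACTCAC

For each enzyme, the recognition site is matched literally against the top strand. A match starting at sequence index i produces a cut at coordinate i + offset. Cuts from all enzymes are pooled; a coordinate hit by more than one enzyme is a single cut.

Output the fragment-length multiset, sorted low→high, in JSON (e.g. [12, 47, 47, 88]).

Scan for sites:
  JekIX (GTTG, off=2): starts [105] → cuts [107]
  EstV (ACATA, off=0): starts [20, 78, 128, 162] → cuts [20, 78, 128, 162]
  BxoII (TGATGT, off=5): starts [9, 47] → cuts [14, 52]
  FykIV (ACGAACA, off=4): starts [39, 147, 170] → cuts [2, 43, 151]
  TgoX (TGTATTGG, off=3): starts [60, 83, 95, 118, 138] → cuts [63, 86, 98, 121, 141]

All cut coordinates (distinct, sorted): [2, 14, 20, 43, 52, 63, 78, 86, 98, 107, 121, 128, 141, 151, 162]

Fragment lengths:
  2→14: 12 bp
  14→20: 6 bp
  20→43: 23 bp
  43→52: 9 bp
  52→63: 11 bp
  63→78: 15 bp
  78→86: 8 bp
  86→98: 12 bp
  98→107: 9 bp
  107→121: 14 bp
  121→128: 7 bp
  128→141: 13 bp
  141→151: 10 bp
  151→162: 11 bp
  162→2 (wrap): 172-162+2 = 12 bp

[6,7,8,9,9,10,11,11,12,12,12,13,14,15,23]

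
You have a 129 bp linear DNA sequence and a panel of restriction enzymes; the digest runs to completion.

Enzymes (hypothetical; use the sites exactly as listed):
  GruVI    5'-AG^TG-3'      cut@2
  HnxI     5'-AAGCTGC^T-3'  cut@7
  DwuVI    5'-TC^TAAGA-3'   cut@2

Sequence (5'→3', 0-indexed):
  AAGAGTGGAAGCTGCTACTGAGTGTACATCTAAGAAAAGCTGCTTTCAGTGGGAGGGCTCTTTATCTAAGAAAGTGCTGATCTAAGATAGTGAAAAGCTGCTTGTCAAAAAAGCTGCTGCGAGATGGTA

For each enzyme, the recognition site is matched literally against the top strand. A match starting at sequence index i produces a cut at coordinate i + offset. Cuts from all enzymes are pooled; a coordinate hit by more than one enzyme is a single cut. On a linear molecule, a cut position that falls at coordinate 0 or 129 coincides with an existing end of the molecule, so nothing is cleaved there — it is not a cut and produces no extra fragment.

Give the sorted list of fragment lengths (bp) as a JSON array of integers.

Site scan:
  GruVI AGTG/2: at [3, 20, 47, 72, 88] ⇒ [5, 22, 49, 74, 90]
  HnxI AAGCTGCT/7: at [8, 36, 94, 110] ⇒ [15, 43, 101, 117]
  DwuVI TCTAAGA/2: at [28, 64, 80] ⇒ [30, 66, 82]

All cut coordinates (distinct, sorted): [5, 15, 22, 30, 43, 49, 66, 74, 82, 90, 101, 117]

Fragment lengths:
  [0,5): 5 bp
  [5,15): 10 bp
  [15,22): 7 bp
  [22,30): 8 bp
  [30,43): 13 bp
  [43,49): 6 bp
  [49,66): 17 bp
  [66,74): 8 bp
  [74,82): 8 bp
  [82,90): 8 bp
  [90,101): 11 bp
  [101,117): 16 bp
  [117,129): 12 bp

[5,6,7,8,8,8,8,10,11,12,13,16,17]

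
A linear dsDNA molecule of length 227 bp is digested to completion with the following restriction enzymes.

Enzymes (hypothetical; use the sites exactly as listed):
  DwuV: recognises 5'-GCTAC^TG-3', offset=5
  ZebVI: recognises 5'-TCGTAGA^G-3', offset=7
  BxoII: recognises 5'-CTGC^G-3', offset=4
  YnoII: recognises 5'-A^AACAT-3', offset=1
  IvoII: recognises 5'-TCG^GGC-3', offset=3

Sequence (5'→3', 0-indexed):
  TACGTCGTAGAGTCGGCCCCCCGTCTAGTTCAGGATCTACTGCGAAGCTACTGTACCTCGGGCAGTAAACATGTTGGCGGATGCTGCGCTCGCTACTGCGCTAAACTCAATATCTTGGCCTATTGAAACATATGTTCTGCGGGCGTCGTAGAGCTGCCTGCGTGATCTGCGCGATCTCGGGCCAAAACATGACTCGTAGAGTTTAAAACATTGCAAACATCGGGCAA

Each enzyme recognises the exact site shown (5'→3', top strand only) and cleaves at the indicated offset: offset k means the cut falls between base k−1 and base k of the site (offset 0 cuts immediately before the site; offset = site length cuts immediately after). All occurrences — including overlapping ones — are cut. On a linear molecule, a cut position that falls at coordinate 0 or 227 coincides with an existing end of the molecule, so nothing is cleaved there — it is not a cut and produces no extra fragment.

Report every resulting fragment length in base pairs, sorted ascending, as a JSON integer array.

Site scan:
  DwuV GCTACTG/5: at [46, 91] ⇒ [51, 96]
  ZebVI TCGTAGAG/7: at [4, 145, 193] ⇒ [11, 152, 200]
  BxoII CTGCG/4: at [39, 83, 95, 136, 157, 166] ⇒ [43, 87, 99, 140, 161, 170]
  YnoII AAACAT/1: at [66, 125, 184, 205, 214] ⇒ [67, 126, 185, 206, 215]
  IvoII TCGGGC/3: at [57, 176, 219] ⇒ [60, 179, 222]

Pooled cuts: [11, 43, 51, 60, 67, 87, 96, 99, 126, 140, 152, 161, 170, 179, 185, 200, 206, 215, 222]

Fragment lengths:
  [0,11): 11 bp
  [11,43): 32 bp
  [43,51): 8 bp
  [51,60): 9 bp
  [60,67): 7 bp
  [67,87): 20 bp
  [87,96): 9 bp
  [96,99): 3 bp
  [99,126): 27 bp
  [126,140): 14 bp
  [140,152): 12 bp
  [152,161): 9 bp
  [161,170): 9 bp
  [170,179): 9 bp
  [179,185): 6 bp
  [185,200): 15 bp
  [200,206): 6 bp
  [206,215): 9 bp
  [215,222): 7 bp
  [222,227): 5 bp

[3,5,6,6,7,7,8,9,9,9,9,9,9,11,12,14,15,20,27,32]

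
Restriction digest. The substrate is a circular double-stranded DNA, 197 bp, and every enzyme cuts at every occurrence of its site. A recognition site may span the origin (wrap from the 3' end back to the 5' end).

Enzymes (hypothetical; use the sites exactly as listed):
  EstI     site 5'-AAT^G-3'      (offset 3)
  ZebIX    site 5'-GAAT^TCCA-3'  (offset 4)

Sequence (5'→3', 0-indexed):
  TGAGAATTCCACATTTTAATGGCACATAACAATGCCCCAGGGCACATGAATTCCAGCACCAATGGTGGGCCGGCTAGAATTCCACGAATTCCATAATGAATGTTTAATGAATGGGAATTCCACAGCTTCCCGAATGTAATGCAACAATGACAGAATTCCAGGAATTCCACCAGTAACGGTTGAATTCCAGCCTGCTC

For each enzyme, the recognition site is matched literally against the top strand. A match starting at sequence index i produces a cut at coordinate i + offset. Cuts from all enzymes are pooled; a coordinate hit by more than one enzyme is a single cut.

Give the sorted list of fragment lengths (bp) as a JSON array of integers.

Per-enzyme occurrences:
  EstI AATG/3: at [17, 30, 60, 94, 98, 105, 109, 132, 137, 145] ⇒ [20, 33, 63, 97, 101, 108, 112, 135, 140, 148]
  ZebIX GAATTCCA/4: at [3, 47, 76, 85, 114, 152, 161, 181] ⇒ [7, 51, 80, 89, 118, 156, 165, 185]

Pooled cuts: [7, 20, 33, 51, 63, 80, 89, 97, 101, 108, 112, 118, 135, 140, 148, 156, 165, 185]

Fragments:
  7→20: 13 bp
  20→33: 13 bp
  33→51: 18 bp
  51→63: 12 bp
  63→80: 17 bp
  80→89: 9 bp
  89→97: 8 bp
  97→101: 4 bp
  101→108: 7 bp
  108→112: 4 bp
  112→118: 6 bp
  118→135: 17 bp
  135→140: 5 bp
  140→148: 8 bp
  148→156: 8 bp
  156→165: 9 bp
  165→185: 20 bp
  185→7 (wrap): 197-185+7 = 19 bp

[4,4,5,6,7,8,8,8,9,9,12,13,13,17,17,18,19,20]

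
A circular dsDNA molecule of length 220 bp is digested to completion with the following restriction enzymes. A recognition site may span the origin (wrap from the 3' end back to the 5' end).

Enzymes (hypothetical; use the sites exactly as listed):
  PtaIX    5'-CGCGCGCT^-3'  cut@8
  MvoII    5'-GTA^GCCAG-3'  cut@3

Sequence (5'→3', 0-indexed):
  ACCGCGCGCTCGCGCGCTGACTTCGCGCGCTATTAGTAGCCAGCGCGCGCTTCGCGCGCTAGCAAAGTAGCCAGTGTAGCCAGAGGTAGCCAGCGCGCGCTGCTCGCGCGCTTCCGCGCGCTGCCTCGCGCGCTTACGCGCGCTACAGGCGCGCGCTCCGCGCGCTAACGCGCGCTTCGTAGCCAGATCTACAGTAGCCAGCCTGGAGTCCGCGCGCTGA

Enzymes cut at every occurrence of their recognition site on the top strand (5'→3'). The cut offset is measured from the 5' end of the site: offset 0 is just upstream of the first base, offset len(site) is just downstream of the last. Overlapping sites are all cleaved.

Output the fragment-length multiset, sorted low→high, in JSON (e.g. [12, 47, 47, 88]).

[5,7,8,9,9,9,9,10,10,10,10,11,12,12,13,13,13,13,15,22]

Per-enzyme occurrences:
  PtaIX CGCGCGCT/8: at [2, 10, 23, 43, 52, 93, 104, 114, 126, 136, 149, 158, 168, 210] ⇒ [10, 18, 31, 51, 60, 101, 112, 122, 134, 144, 157, 166, 176, 218]
  MvoII GTAGCCAG/3: at [35, 66, 75, 85, 178, 193] ⇒ [38, 69, 78, 88, 181, 196]

Pooled cuts: [10, 18, 31, 38, 51, 60, 69, 78, 88, 101, 112, 122, 134, 144, 157, 166, 176, 181, 196, 218]

Fragment lengths:
  10→18: 8 bp
  18→31: 13 bp
  31→38: 7 bp
  38→51: 13 bp
  51→60: 9 bp
  60→69: 9 bp
  69→78: 9 bp
  78→88: 10 bp
  88→101: 13 bp
  101→112: 11 bp
  112→122: 10 bp
  122→134: 12 bp
  134→144: 10 bp
  144→157: 13 bp
  157→166: 9 bp
  166→176: 10 bp
  176→181: 5 bp
  181→196: 15 bp
  196→218: 22 bp
  218→10 (wrap): 220-218+10 = 12 bp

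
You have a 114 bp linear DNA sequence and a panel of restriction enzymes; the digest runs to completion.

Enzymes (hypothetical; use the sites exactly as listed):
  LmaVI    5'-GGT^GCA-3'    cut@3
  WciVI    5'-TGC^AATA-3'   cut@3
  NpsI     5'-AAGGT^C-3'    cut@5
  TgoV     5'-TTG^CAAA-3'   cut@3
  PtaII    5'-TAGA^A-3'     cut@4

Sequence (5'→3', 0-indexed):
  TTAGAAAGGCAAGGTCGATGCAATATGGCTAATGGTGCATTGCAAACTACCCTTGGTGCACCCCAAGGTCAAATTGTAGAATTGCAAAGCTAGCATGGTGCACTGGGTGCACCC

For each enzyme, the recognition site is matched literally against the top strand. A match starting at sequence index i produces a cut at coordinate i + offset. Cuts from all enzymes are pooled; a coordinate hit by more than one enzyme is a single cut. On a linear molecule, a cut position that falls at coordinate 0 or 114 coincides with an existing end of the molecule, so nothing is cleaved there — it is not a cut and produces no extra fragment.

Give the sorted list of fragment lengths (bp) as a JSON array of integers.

[4,5,6,6,6,9,10,11,12,15,15,15]

Per-enzyme occurrences:
  LmaVI (GGTGCA, off=3): starts [33, 54, 96, 105] → cuts [36, 57, 99, 108]
  WciVI (TGCAATA, off=3): starts [18] → cuts [21]
  NpsI (AAGGTC, off=5): starts [10, 64] → cuts [15, 69]
  TgoV (TTGCAAA, off=3): starts [39, 81] → cuts [42, 84]
  PtaII (TAGAA, off=4): starts [1, 76] → cuts [5, 80]

Pooled cuts: [5, 15, 21, 36, 42, 57, 69, 80, 84, 99, 108]

Fragment lengths:
  [0,5): 5 bp
  [5,15): 10 bp
  [15,21): 6 bp
  [21,36): 15 bp
  [36,42): 6 bp
  [42,57): 15 bp
  [57,69): 12 bp
  [69,80): 11 bp
  [80,84): 4 bp
  [84,99): 15 bp
  [99,108): 9 bp
  [108,114): 6 bp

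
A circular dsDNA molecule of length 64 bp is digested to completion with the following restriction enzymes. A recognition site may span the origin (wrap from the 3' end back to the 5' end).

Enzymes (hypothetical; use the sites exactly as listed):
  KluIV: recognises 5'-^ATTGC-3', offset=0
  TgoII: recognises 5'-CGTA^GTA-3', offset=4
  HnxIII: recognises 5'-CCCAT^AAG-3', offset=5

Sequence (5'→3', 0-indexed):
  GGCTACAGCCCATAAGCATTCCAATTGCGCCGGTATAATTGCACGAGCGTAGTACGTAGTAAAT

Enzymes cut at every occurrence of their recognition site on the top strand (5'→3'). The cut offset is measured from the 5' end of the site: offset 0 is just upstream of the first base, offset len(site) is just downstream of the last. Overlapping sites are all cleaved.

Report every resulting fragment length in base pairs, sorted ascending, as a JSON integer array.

[7,10,14,14,19]

Scan for sites:
  KluIV ATTGC/0: at [23, 37] ⇒ [23, 37]
  TgoII CGTAGTA/4: at [47, 54] ⇒ [51, 58]
  HnxIII CCCATAAG/5: at [8] ⇒ [13]

All cut coordinates (distinct, sorted): [13, 23, 37, 51, 58]

Fragment lengths:
  13→23: 10 bp
  23→37: 14 bp
  37→51: 14 bp
  51→58: 7 bp
  58→13 (wrap): 64-58+13 = 19 bp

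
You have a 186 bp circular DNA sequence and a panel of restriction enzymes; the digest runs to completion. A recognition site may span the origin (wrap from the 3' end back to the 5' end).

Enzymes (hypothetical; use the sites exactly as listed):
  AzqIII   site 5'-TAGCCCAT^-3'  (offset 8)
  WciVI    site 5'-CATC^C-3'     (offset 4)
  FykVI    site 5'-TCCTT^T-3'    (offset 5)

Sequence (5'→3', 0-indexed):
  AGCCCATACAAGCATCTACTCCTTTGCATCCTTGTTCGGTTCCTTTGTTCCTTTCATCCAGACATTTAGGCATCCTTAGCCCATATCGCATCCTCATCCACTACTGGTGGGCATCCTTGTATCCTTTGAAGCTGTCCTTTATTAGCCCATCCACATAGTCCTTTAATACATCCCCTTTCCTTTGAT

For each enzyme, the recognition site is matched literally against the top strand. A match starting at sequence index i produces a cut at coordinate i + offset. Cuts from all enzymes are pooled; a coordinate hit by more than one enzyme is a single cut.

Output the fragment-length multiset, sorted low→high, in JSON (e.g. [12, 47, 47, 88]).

[1,5,6,6,8,8,9,10,10,11,11,11,12,13,15,16,17,17]

Site scan:
  AzqIII TAGCCCAT/8: at [76, 142, 185] ⇒ [7, 84, 150]
  WciVI CATCC/4: at [26, 54, 70, 88, 94, 111, 147, 168] ⇒ [30, 58, 74, 92, 98, 115, 151, 172]
  FykVI TCCTTT/5: at [19, 40, 48, 121, 134, 158, 177] ⇒ [24, 45, 53, 126, 139, 163, 182]

All cut coordinates (distinct, sorted): [7, 24, 30, 45, 53, 58, 74, 84, 92, 98, 115, 126, 139, 150, 151, 163, 172, 182]

Fragments:
  7→24: 17 bp
  24→30: 6 bp
  30→45: 15 bp
  45→53: 8 bp
  53→58: 5 bp
  58→74: 16 bp
  74→84: 10 bp
  84→92: 8 bp
  92→98: 6 bp
  98→115: 17 bp
  115→126: 11 bp
  126→139: 13 bp
  139→150: 11 bp
  150→151: 1 bp
  151→163: 12 bp
  163→172: 9 bp
  172→182: 10 bp
  182→7 (wrap): 186-182+7 = 11 bp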